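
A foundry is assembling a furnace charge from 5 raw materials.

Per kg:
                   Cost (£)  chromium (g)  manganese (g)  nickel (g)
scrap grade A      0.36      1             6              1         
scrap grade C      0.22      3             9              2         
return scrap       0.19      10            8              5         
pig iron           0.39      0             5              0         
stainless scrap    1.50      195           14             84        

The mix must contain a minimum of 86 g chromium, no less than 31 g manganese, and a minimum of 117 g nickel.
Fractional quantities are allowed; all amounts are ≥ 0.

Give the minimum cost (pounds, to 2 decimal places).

Treat it as an LP. Let x1 = kg of scrap grade A, x2 = kg of scrap grade C, x3 = kg of return scrap, x4 = kg of pig iron, x5 = kg of stainless scrap.
Minimize 0.36x1 + 0.22x2 + 0.19x3 + 0.39x4 + 1.5x5 with:
  1x1 + 3x2 + 10x3 + 195x5 ≥ 86   (chromium)
  6x1 + 9x2 + 8x3 + 5x4 + 14x5 ≥ 31   (manganese)
  1x1 + 2x2 + 5x3 + 84x5 ≥ 117   (nickel)
  x1, x2, x3, x4, x5 ≥ 0.
The optimal basis is {return scrap, stainless scrap}; scrap grade A, scrap grade C, pig iron drop out. Binding constraints: manganese and nickel.
Solving gives x3 = 1.605, x5 = 1.297.
Hence cost = 0.19·1.605 + 1.5·1.297 = £2.2505.

£2.25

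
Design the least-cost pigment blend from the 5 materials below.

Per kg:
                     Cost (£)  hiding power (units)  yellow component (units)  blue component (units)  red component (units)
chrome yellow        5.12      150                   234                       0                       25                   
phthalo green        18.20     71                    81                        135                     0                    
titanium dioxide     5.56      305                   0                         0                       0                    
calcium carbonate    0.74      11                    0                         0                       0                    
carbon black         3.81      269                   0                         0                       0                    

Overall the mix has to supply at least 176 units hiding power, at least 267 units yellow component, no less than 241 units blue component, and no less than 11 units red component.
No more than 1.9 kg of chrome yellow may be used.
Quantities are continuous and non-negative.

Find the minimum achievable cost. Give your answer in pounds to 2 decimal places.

Set it up as a linear program. Let x1 = kg of chrome yellow, x2 = kg of phthalo green, x3 = kg of titanium dioxide, x4 = kg of calcium carbonate, x5 = kg of carbon black.
Minimise 5.12x1 + 18.2x2 + 5.56x3 + 0.74x4 + 3.81x5 s.t.:
  150x1 + 71x2 + 305x3 + 11x4 + 269x5 ≥ 176   (hiding power)
  234x1 + 81x2 ≥ 267   (yellow component)
  135x2 ≥ 241   (blue component)
  25x1 ≥ 11   (red component)
  x1 ≤ 1.9
  x1, x2, x3, x4, x5 ≥ 0.
The minimum-cost mix takes nothing from titanium dioxide, calcium carbonate, carbon black — only chrome yellow, phthalo green. The yellow component and blue component requirements are met with equality.
That vertex is x1 = 0.5231, x2 = 1.785.
Objective = 5.12·0.5231 + 18.2·1.785 = 35.1653.

£35.17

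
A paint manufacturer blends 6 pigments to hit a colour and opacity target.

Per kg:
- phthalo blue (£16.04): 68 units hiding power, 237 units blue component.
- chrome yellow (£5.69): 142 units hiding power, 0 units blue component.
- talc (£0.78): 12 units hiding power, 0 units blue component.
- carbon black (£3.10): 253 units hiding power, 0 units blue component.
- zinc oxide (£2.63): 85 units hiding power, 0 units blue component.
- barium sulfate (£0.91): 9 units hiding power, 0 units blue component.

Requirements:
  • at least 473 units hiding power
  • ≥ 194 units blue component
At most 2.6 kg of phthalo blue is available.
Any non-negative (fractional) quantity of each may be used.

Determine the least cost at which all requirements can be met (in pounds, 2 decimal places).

Let x1 = kg of phthalo blue, x2 = kg of chrome yellow, x3 = kg of talc, x4 = kg of carbon black, x5 = kg of zinc oxide, x6 = kg of barium sulfate.
Minimize 16.04x1 + 5.69x2 + 0.78x3 + 3.1x4 + 2.63x5 + 0.91x6 with:
  68x1 + 142x2 + 12x3 + 253x4 + 85x5 + 9x6 ≥ 473   (hiding power)
  237x1 ≥ 194   (blue component)
  x1 ≤ 2.6
  x1, x2, x3, x4, x5, x6 ≥ 0.
The minimum-cost mix takes nothing from chrome yellow, talc, zinc oxide, barium sulfate — only phthalo blue, carbon black. The hiding power and blue component requirements are met with equality.
Optimal quantities: phthalo blue = 0.81857 kg, carbon black = 1.6496 kg.
Total cost: 16.04·0.81857 + 3.1·1.6496 = 18.2436.

£18.24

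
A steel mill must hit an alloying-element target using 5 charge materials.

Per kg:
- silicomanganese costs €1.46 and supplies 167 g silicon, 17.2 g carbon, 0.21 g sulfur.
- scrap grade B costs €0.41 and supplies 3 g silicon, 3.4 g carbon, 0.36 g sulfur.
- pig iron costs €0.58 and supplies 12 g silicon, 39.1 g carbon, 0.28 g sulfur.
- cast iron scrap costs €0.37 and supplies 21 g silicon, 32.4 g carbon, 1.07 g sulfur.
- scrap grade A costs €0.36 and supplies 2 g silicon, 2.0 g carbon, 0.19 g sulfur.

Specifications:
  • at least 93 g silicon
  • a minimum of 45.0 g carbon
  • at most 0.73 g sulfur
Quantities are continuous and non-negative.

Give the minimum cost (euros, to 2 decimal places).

Let x1 = kg of silicomanganese, x2 = kg of scrap grade B, x3 = kg of pig iron, x4 = kg of cast iron scrap, x5 = kg of scrap grade A.
min 1.46x1 + 0.41x2 + 0.58x3 + 0.37x4 + 0.36x5 s.t.:
  167x1 + 3x2 + 12x3 + 21x4 + 2x5 ≥ 93   (silicon)
  17.2x1 + 3.4x2 + 39.1x3 + 32.4x4 + 2x5 ≥ 45   (carbon)
  0.21x1 + 0.36x2 + 0.28x3 + 1.07x4 + 0.19x5 ≤ 0.73   (sulfur)
  x1, x2, x3, x4, x5 ≥ 0.
The minimum-cost mix takes nothing from scrap grade B, scrap grade A — only silicomanganese, pig iron, cast iron scrap. There the silicon, carbon, sulfur constraints are tight.
Optimal quantities: silicomanganese = 0.4597 kg, pig iron = 0.585 kg, cast iron scrap = 0.439 kg.
Objective = 1.46·0.4597 + 0.58·0.585 + 0.37·0.439 = 1.1729.

€1.17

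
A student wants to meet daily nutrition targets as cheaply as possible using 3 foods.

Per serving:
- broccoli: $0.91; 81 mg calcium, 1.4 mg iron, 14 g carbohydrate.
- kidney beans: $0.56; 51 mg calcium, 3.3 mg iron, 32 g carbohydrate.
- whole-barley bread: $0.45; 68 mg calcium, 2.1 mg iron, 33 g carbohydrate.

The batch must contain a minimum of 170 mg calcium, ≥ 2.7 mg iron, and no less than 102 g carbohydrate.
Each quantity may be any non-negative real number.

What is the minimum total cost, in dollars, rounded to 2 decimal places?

Set it up as a linear program. Let x1 = servings of broccoli, x2 = servings of kidney beans, x3 = servings of whole-barley bread.
min 0.91x1 + 0.56x2 + 0.45x3 with:
  81x1 + 51x2 + 68x3 ≥ 170   (calcium)
  1.4x1 + 3.3x2 + 2.1x3 ≥ 2.7   (iron)
  14x1 + 32x2 + 33x3 ≥ 102   (carbohydrate)
  x1, x2, x3 ≥ 0.
The cheapest feasible vertex uses only whole-barley bread; broccoli, kidney beans are not used. There the carbohydrate constraint is tight.
Optimal quantities: whole-barley bread = 3.091 servings.
Cost = 0.45·3.091 = 1.3910.

$1.39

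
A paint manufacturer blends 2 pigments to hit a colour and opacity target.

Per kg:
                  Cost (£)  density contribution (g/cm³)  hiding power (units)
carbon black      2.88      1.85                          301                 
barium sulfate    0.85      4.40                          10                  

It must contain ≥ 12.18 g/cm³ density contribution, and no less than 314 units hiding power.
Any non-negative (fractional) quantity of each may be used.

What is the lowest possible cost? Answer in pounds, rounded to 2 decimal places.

£4.79

This is a linear program. Let x1 = kg of carbon black, x2 = kg of barium sulfate.
Minimize 2.88x1 + 0.85x2 with:
  1.85x1 + 4.4x2 ≥ 12.18   (density contribution)
  301x1 + 10x2 ≥ 314   (hiding power)
  x1, x2 ≥ 0.
Both inputs are positive at the optimum. The density contribution and hiding power requirements are met with equality.
So carbon black = 0.9647 kg, barium sulfate = 2.363 kg.
Objective = 2.88·0.9647 + 0.85·2.363 = 4.7869.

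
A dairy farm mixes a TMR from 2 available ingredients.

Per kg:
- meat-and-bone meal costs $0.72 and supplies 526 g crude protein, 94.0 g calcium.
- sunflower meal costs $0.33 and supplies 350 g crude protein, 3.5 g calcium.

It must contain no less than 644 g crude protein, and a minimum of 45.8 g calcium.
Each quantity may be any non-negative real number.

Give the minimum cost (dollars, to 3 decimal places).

$0.707

Treat it as an LP. Let x1 = kg of meat-and-bone meal, x2 = kg of sunflower meal.
Minimize 0.72x1 + 0.33x2 subject to:
  526x1 + 350x2 ≥ 644   (crude protein)
  94x1 + 3.5x2 ≥ 45.8   (calcium)
  x1, x2 ≥ 0.
Both inputs are positive at the optimum. The crude protein and calcium requirements are met with equality.
Optimal quantities: meat-and-bone meal = 0.44354 kg, sunflower meal = 1.1734 kg.
Hence cost = 0.72·0.44354 + 0.33·1.1734 = $0.70657.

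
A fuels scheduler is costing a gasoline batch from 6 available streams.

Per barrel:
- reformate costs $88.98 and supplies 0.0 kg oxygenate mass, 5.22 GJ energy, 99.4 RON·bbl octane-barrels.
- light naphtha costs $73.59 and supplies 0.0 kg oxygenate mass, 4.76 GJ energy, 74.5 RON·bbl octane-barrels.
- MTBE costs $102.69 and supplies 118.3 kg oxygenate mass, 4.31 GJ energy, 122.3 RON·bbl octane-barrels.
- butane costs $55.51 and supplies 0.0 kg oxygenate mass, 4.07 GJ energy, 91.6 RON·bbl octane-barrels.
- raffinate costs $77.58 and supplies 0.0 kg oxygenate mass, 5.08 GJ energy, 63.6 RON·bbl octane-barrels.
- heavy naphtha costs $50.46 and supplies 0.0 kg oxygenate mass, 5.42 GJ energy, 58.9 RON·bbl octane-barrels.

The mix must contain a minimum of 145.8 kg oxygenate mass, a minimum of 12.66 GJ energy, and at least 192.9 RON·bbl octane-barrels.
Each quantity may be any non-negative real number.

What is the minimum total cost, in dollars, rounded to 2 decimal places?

Let x1 = barrels of reformate, x2 = barrels of light naphtha, x3 = barrels of MTBE, x4 = barrels of butane, x5 = barrels of raffinate, x6 = barrels of heavy naphtha.
Minimize 88.98x1 + 73.59x2 + 102.69x3 + 55.51x4 + 77.58x5 + 50.46x6 subject to:
  118.3x3 ≥ 145.8   (oxygenate mass)
  5.22x1 + 4.76x2 + 4.31x3 + 4.07x4 + 5.08x5 + 5.42x6 ≥ 12.66   (energy)
  99.4x1 + 74.5x2 + 122.3x3 + 91.6x4 + 63.6x5 + 58.9x6 ≥ 192.9   (octane-barrels)
  x1, x2, x3, x4, x5, x6 ≥ 0.
The minimum-cost mix takes nothing from reformate, light naphtha, butane, raffinate — only MTBE, heavy naphtha. The oxygenate mass and energy requirements are met with equality.
That vertex is x3 = 1.2325, x6 = 1.3557.
Objective = 102.69·1.2325 + 50.46·1.3557 = 194.9740.

$194.97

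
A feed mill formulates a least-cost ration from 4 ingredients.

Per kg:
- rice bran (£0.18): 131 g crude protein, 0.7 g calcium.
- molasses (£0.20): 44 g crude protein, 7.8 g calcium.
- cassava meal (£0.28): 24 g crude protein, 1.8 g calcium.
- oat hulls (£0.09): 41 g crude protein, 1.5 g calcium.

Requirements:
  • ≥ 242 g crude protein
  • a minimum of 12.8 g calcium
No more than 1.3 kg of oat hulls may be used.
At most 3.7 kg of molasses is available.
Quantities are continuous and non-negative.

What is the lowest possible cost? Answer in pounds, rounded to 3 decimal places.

£0.545

Let x1 = kg of rice bran, x2 = kg of molasses, x3 = kg of cassava meal, x4 = kg of oat hulls.
Minimise 0.18x1 + 0.2x2 + 0.28x3 + 0.09x4 with:
  131x1 + 44x2 + 24x3 + 41x4 ≥ 242   (crude protein)
  0.7x1 + 7.8x2 + 1.8x3 + 1.5x4 ≥ 12.8   (calcium)
  x4 ≤ 1.3
  x2 ≤ 3.7
  x1, x2, x3, x4 ≥ 0.
At the optimum only rice bran, molasses are positive (cassava meal, oat hulls = 0). The crude protein and calcium requirements are met with equality.
That vertex is x1 = 1.336, x2 = 1.521.
Hence cost = 0.18·1.336 + 0.2·1.521 = £0.54468.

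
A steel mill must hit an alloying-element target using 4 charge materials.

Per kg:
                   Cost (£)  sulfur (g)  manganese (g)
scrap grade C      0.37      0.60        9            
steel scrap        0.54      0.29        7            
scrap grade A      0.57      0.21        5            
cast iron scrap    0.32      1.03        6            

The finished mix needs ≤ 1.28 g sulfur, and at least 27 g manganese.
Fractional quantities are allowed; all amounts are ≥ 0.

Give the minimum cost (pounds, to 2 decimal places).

This is a linear program. Let x1 = kg of scrap grade C, x2 = kg of steel scrap, x3 = kg of scrap grade A, x4 = kg of cast iron scrap.
Minimize 0.37x1 + 0.54x2 + 0.57x3 + 0.32x4 subject to:
  0.6x1 + 0.29x2 + 0.21x3 + 1.03x4 ≤ 1.28   (sulfur)
  9x1 + 7x2 + 5x3 + 6x4 ≥ 27   (manganese)
  x1, x2, x3, x4 ≥ 0.
At the optimum only scrap grade C, steel scrap are positive (scrap grade A, cast iron scrap = 0). There the sulfur and manganese constraints are tight.
That vertex is x1 = 0.7107, x2 = 2.943.
Objective = 0.37·0.7107 + 0.54·2.943 = 1.8522.

£1.85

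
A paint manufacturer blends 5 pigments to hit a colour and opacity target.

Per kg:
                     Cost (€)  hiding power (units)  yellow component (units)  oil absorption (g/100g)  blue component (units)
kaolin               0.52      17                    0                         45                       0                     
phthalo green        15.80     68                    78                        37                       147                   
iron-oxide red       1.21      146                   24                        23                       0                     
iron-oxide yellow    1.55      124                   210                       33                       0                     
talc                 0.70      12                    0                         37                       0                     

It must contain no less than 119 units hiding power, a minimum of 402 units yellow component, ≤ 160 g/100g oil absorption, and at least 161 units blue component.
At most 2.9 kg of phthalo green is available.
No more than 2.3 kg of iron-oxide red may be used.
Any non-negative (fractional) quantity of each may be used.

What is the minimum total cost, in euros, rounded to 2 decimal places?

€19.64

Treat it as an LP. Let x1 = kg of kaolin, x2 = kg of phthalo green, x3 = kg of iron-oxide red, x4 = kg of iron-oxide yellow, x5 = kg of talc.
Minimise 0.52x1 + 15.8x2 + 1.21x3 + 1.55x4 + 0.7x5 s.t.:
  17x1 + 68x2 + 146x3 + 124x4 + 12x5 ≥ 119   (hiding power)
  78x2 + 24x3 + 210x4 ≥ 402   (yellow component)
  45x1 + 37x2 + 23x3 + 33x4 + 37x5 ≤ 160   (oil absorption)
  147x2 ≥ 161   (blue component)
  x2 ≤ 2.9
  x3 ≤ 2.3
  x1, x2, x3, x4, x5 ≥ 0.
The cheapest feasible vertex uses only phthalo green, iron-oxide yellow; kaolin, iron-oxide red, talc are not used. The yellow component and blue component requirements are met with equality.
Solving gives x2 = 1.095, x4 = 1.507.
Cost = 15.8·1.095 + 1.55·1.507 = 19.6369.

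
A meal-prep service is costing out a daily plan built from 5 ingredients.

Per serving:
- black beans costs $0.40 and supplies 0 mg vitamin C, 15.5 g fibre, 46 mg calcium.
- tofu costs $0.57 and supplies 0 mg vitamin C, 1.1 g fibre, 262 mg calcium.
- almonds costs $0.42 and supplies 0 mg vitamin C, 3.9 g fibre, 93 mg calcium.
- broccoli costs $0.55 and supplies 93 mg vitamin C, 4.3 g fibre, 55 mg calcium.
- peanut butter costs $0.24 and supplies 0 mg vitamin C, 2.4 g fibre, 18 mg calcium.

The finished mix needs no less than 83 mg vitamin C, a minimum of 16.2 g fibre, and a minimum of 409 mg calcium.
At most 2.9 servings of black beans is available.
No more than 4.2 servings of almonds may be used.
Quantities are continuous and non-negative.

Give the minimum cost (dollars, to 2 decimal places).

Let x1 = servings of black beans, x2 = servings of tofu, x3 = servings of almonds, x4 = servings of broccoli, x5 = servings of peanut butter.
min 0.4x1 + 0.57x2 + 0.42x3 + 0.55x4 + 0.24x5 subject to:
  93x4 ≥ 83   (vitamin C)
  15.5x1 + 1.1x2 + 3.9x3 + 4.3x4 + 2.4x5 ≥ 16.2   (fibre)
  46x1 + 262x2 + 93x3 + 55x4 + 18x5 ≥ 409   (calcium)
  x1 ≤ 2.9
  x3 ≤ 4.2
  x1, x2, x3, x4, x5 ≥ 0.
The minimum-cost mix takes nothing from almonds, peanut butter — only black beans, tofu, broccoli. There the vitamin C, fibre, calcium constraints are tight.
So black beans = 0.7089 servings, tofu = 1.249 servings, broccoli = 0.8925 servings.
Cost = 0.4·0.7089 + 0.57·1.249 + 0.55·0.8925 = 1.4864.

$1.49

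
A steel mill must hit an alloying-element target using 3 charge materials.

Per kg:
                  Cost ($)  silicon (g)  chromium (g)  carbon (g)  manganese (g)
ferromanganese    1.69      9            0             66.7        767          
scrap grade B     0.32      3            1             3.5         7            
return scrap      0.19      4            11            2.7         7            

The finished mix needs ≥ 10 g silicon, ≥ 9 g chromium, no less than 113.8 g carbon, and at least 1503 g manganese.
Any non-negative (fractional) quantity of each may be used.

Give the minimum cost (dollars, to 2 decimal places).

$3.45

Let x1 = kg of ferromanganese, x2 = kg of scrap grade B, x3 = kg of return scrap.
min 1.69x1 + 0.32x2 + 0.19x3 s.t.:
  9x1 + 3x2 + 4x3 ≥ 10   (silicon)
  1x2 + 11x3 ≥ 9   (chromium)
  66.7x1 + 3.5x2 + 2.7x3 ≥ 113.8   (carbon)
  767x1 + 7x2 + 7x3 ≥ 1503   (manganese)
  x1, x2, x3 ≥ 0.
The cheapest feasible vertex uses only ferromanganese, return scrap; scrap grade B is not used. Binding constraints: chromium and manganese.
That vertex is x1 = 1.952, x3 = 0.8182.
Objective = 1.69·1.952 + 0.19·0.8182 = 3.4543.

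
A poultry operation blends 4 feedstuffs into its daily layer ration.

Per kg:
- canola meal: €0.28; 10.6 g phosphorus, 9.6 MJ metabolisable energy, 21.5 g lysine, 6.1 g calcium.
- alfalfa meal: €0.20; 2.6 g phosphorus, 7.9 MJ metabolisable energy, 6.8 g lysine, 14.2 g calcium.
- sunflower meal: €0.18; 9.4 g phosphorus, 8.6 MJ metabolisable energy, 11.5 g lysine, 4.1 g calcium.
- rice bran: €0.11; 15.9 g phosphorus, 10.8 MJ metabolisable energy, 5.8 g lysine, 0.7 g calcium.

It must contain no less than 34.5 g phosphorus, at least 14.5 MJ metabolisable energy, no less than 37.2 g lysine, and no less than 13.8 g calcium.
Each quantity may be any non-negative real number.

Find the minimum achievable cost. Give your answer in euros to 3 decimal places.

Set it up as a linear program. Let x1 = kg of canola meal, x2 = kg of alfalfa meal, x3 = kg of sunflower meal, x4 = kg of rice bran.
Minimise 0.28x1 + 0.2x2 + 0.18x3 + 0.11x4 s.t.:
  10.6x1 + 2.6x2 + 9.4x3 + 15.9x4 ≥ 34.5   (phosphorus)
  9.6x1 + 7.9x2 + 8.6x3 + 10.8x4 ≥ 14.5   (metabolisable energy)
  21.5x1 + 6.8x2 + 11.5x3 + 5.8x4 ≥ 37.2   (lysine)
  6.1x1 + 14.2x2 + 4.1x3 + 0.7x4 ≥ 13.8   (calcium)
  x1, x2, x3, x4 ≥ 0.
At the optimum only canola meal, alfalfa meal, rice bran are positive (sunflower meal = 0). Binding constraints: phosphorus, lysine, calcium.
So canola meal = 1.276 kg, alfalfa meal = 0.3616 kg, rice bran = 1.26 kg.
Total cost: 0.28·1.276 + 0.2·0.3616 + 0.11·1.26 = 0.56820.

€0.568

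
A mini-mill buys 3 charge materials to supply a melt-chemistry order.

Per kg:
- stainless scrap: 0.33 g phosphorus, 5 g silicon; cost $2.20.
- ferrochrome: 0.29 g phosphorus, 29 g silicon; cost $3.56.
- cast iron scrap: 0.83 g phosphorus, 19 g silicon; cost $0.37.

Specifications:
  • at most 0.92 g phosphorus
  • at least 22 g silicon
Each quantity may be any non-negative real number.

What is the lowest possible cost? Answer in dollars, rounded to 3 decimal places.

This is a linear program. Let x1 = kg of stainless scrap, x2 = kg of ferrochrome, x3 = kg of cast iron scrap.
Minimise 2.2x1 + 3.56x2 + 0.37x3 s.t.:
  0.33x1 + 0.29x2 + 0.83x3 ≤ 0.92   (phosphorus)
  5x1 + 29x2 + 19x3 ≥ 22   (silicon)
  x1, x2, x3 ≥ 0.
The cheapest feasible vertex uses only ferrochrome, cast iron scrap; stainless scrap is not used. The phosphorus and silicon requirements are met with equality.
So ferrochrome = 0.04203 kg, cast iron scrap = 1.094 kg.
Total cost: 3.56·0.04203 + 0.37·1.094 = 0.55441.

$0.554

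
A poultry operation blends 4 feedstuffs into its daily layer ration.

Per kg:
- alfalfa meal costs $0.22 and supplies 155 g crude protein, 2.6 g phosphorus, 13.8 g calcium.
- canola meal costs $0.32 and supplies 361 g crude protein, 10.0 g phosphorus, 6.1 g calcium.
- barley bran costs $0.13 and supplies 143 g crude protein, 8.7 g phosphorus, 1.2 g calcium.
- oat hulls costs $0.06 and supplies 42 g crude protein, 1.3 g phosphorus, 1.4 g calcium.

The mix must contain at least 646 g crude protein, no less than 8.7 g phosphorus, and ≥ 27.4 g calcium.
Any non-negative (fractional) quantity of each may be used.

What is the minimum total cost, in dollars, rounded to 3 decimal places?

$0.694

Set it up as a linear program. Let x1 = kg of alfalfa meal, x2 = kg of canola meal, x3 = kg of barley bran, x4 = kg of oat hulls.
Minimize 0.22x1 + 0.32x2 + 0.13x3 + 0.06x4 subject to:
  155x1 + 361x2 + 143x3 + 42x4 ≥ 646   (crude protein)
  2.6x1 + 10x2 + 8.7x3 + 1.3x4 ≥ 8.7   (phosphorus)
  13.8x1 + 6.1x2 + 1.2x3 + 1.4x4 ≥ 27.4   (calcium)
  x1, x2, x3, x4 ≥ 0.
The minimum-cost mix takes nothing from barley bran, oat hulls — only alfalfa meal, canola meal. Binding constraints: crude protein and calcium.
Solving gives x1 = 1.474, x2 = 1.156.
Total cost: 0.22·1.474 + 0.32·1.156 = 0.69420.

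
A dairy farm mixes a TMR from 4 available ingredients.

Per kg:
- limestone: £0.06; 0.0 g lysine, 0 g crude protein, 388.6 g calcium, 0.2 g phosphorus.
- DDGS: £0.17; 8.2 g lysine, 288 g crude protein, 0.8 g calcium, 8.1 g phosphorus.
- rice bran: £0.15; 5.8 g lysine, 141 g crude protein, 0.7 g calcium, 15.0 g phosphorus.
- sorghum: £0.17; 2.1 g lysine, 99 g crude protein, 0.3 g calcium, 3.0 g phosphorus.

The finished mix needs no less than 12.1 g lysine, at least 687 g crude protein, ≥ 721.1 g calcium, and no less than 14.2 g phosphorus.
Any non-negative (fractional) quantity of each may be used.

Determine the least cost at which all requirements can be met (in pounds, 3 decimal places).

£0.517

Let x1 = kg of limestone, x2 = kg of DDGS, x3 = kg of rice bran, x4 = kg of sorghum.
Minimise 0.06x1 + 0.17x2 + 0.15x3 + 0.17x4 with:
  8.2x2 + 5.8x3 + 2.1x4 ≥ 12.1   (lysine)
  288x2 + 141x3 + 99x4 ≥ 687   (crude protein)
  388.6x1 + 0.8x2 + 0.7x3 + 0.3x4 ≥ 721.1   (calcium)
  0.2x1 + 8.1x2 + 15x3 + 3x4 ≥ 14.2   (phosphorus)
  x1, x2, x3, x4 ≥ 0.
The optimal basis is {limestone, DDGS}; rice bran, sorghum drop out. There the crude protein and calcium constraints are tight.
So limestone = 1.851 kg, DDGS = 2.385 kg.
Hence cost = 0.06·1.851 + 0.17·2.385 = £0.51651.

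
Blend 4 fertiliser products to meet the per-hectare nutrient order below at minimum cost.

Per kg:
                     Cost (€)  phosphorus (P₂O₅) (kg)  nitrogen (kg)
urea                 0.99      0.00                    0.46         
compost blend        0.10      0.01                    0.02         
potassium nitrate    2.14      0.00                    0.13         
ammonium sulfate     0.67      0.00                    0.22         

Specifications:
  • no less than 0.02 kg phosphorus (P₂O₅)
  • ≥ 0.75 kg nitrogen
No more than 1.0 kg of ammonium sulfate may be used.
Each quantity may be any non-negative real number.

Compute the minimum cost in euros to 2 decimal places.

This is a linear program. Let x1 = kg of urea, x2 = kg of compost blend, x3 = kg of potassium nitrate, x4 = kg of ammonium sulfate.
min 0.99x1 + 0.1x2 + 2.14x3 + 0.67x4 subject to:
  0.01x2 ≥ 0.02   (phosphorus (P₂O₅))
  0.46x1 + 0.02x2 + 0.13x3 + 0.22x4 ≥ 0.75   (nitrogen)
  x4 ≤ 1
  x1, x2, x3, x4 ≥ 0.
At the optimum only urea, compost blend are positive (potassium nitrate, ammonium sulfate = 0). There the phosphorus (P₂O₅) and nitrogen constraints are tight.
Solving gives x1 = 1.543, x2 = 2.
Hence cost = 0.99·1.543 + 0.1·2 = €1.7276.

€1.73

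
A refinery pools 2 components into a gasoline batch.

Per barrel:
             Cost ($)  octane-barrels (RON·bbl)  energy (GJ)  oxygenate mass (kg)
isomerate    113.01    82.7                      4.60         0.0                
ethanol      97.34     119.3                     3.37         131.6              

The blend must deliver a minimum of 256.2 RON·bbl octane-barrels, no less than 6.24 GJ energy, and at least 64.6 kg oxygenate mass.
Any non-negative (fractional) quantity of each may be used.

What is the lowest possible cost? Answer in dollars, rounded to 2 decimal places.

$209.04

This is a linear program. Let x1 = barrels of isomerate, x2 = barrels of ethanol.
Minimise 113.01x1 + 97.34x2 s.t.:
  82.7x1 + 119.3x2 ≥ 256.2   (octane-barrels)
  4.6x1 + 3.37x2 ≥ 6.24   (energy)
  131.6x2 ≥ 64.6   (oxygenate mass)
  x1, x2 ≥ 0.
At the optimum only ethanol is positive (isomerate = 0). There the octane-barrels constraint is tight.
So ethanol = 2.1475 barrels.
Total cost: 97.34·2.1475 = 209.0377.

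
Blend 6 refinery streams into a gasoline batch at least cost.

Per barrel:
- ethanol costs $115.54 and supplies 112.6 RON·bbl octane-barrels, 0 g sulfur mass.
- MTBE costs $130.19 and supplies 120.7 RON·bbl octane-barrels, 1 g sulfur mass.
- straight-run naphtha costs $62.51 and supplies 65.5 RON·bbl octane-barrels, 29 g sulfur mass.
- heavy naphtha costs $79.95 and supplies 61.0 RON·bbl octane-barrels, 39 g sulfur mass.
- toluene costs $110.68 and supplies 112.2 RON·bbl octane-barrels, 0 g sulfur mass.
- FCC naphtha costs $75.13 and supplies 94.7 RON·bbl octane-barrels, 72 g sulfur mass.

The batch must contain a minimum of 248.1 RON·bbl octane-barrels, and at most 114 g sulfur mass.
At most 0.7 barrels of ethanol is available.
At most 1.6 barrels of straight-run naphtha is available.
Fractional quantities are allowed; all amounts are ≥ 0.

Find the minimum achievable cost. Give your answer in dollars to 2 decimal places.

Let x1 = barrels of ethanol, x2 = barrels of MTBE, x3 = barrels of straight-run naphtha, x4 = barrels of heavy naphtha, x5 = barrels of toluene, x6 = barrels of FCC naphtha.
min 115.54x1 + 130.19x2 + 62.51x3 + 79.95x4 + 110.68x5 + 75.13x6 subject to:
  112.6x1 + 120.7x2 + 65.5x3 + 61x4 + 112.2x5 + 94.7x6 ≥ 248.1   (octane-barrels)
  1x2 + 29x3 + 39x4 + 72x6 ≤ 114   (sulfur mass)
  x1 ≤ 0.7
  x3 ≤ 1.6
  x1, x2, x3, x4, x5, x6 ≥ 0.
The minimum-cost mix takes nothing from ethanol, MTBE, straight-run naphtha, heavy naphtha — only toluene, FCC naphtha. There the octane-barrels and sulfur mass constraints are tight.
So toluene = 0.87485 barrels, FCC naphtha = 1.5833 barrels.
Hence cost = 110.68·0.87485 + 75.13·1.5833 = $215.7817.

$215.78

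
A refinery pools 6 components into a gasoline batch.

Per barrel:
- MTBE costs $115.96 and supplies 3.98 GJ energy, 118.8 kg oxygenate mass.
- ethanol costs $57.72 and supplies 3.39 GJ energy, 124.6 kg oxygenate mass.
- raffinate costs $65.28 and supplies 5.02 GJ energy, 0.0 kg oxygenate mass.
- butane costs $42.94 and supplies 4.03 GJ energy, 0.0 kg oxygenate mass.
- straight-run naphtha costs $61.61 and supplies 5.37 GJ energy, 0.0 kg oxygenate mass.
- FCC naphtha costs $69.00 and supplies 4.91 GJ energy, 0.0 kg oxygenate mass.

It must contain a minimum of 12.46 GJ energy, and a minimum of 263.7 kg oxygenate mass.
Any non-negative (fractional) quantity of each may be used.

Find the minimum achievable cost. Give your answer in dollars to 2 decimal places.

Treat it as an LP. Let x1 = barrels of MTBE, x2 = barrels of ethanol, x3 = barrels of raffinate, x4 = barrels of butane, x5 = barrels of straight-run naphtha, x6 = barrels of FCC naphtha.
min 115.96x1 + 57.72x2 + 65.28x3 + 42.94x4 + 61.61x5 + 69x6 subject to:
  3.98x1 + 3.39x2 + 5.02x3 + 4.03x4 + 5.37x5 + 4.91x6 ≥ 12.46   (energy)
  118.8x1 + 124.6x2 ≥ 263.7   (oxygenate mass)
  x1, x2, x3, x4, x5, x6 ≥ 0.
At the optimum only ethanol, butane are positive (MTBE, raffinate, straight-run naphtha, FCC naphtha = 0). The energy and oxygenate mass requirements are met with equality.
Optimal quantities: ethanol = 2.116 barrels, butane = 1.312 barrels.
Hence cost = 57.72·2.116 + 42.94·1.312 = $178.4728.

$178.47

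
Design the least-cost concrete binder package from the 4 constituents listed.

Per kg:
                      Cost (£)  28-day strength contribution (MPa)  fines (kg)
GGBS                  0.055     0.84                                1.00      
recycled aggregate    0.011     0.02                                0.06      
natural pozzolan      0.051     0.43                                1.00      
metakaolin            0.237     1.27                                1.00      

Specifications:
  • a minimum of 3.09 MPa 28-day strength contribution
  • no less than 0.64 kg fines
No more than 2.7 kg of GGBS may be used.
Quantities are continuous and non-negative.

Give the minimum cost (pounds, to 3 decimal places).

£0.246

Let x1 = kg of GGBS, x2 = kg of recycled aggregate, x3 = kg of natural pozzolan, x4 = kg of metakaolin.
Minimise 0.055x1 + 0.011x2 + 0.051x3 + 0.237x4 subject to:
  0.84x1 + 0.02x2 + 0.43x3 + 1.27x4 ≥ 3.09   (28-day strength contribution)
  1x1 + 0.06x2 + 1x3 + 1x4 ≥ 0.64   (fines)
  x1 ≤ 2.7
  x1, x2, x3, x4 ≥ 0.
The cheapest feasible vertex uses only GGBS, natural pozzolan; recycled aggregate, metakaolin are not used. There the 28-day strength contribution and the GGBS cap constraints are tight.
That vertex is x1 = 2.7, x3 = 1.912.
Cost = 0.055·2.7 + 0.051·1.912 = 0.24601.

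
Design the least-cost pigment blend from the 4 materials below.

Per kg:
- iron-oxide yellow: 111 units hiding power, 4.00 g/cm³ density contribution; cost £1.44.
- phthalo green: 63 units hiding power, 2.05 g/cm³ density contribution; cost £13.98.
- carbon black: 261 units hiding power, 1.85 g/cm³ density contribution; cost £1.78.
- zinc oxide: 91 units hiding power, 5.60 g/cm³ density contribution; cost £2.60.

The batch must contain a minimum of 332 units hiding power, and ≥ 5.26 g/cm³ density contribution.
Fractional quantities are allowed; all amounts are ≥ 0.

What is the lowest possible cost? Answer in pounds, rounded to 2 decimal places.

Let x1 = kg of iron-oxide yellow, x2 = kg of phthalo green, x3 = kg of carbon black, x4 = kg of zinc oxide.
min 1.44x1 + 13.98x2 + 1.78x3 + 2.6x4 s.t.:
  111x1 + 63x2 + 261x3 + 91x4 ≥ 332   (hiding power)
  4x1 + 2.05x2 + 1.85x3 + 5.6x4 ≥ 5.26   (density contribution)
  x1, x2, x3, x4 ≥ 0.
The minimum-cost mix takes nothing from phthalo green, zinc oxide — only iron-oxide yellow, carbon black. There the hiding power and density contribution constraints are tight.
That vertex is x1 = 0.9046, x3 = 0.8873.
Objective = 1.44·0.9046 + 1.78·0.8873 = 2.8820.

£2.88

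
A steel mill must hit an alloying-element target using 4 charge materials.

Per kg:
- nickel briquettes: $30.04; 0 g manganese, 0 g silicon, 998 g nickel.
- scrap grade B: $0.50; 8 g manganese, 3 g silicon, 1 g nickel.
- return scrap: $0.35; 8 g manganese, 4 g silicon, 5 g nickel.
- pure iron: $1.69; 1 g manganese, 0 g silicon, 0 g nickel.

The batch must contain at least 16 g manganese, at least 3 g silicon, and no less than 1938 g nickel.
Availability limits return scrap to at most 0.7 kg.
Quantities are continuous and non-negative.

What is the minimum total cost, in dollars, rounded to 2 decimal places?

Let x1 = kg of nickel briquettes, x2 = kg of scrap grade B, x3 = kg of return scrap, x4 = kg of pure iron.
Minimize 30.04x1 + 0.5x2 + 0.35x3 + 1.69x4 subject to:
  8x2 + 8x3 + 1x4 ≥ 16   (manganese)
  3x2 + 4x3 ≥ 3   (silicon)
  998x1 + 1x2 + 5x3 ≥ 1938   (nickel)
  x3 ≤ 0.7
  x1, x2, x3, x4 ≥ 0.
At the optimum only nickel briquettes, scrap grade B, return scrap are positive (pure iron = 0). The manganese, nickel, the return scrap cap requirements are met with equality.
Solving gives x1 = 1.937, x2 = 1.3, x3 = 0.7.
Objective = 30.04·1.937 + 0.5·1.3 + 0.35·0.7 = 59.0825.

$59.08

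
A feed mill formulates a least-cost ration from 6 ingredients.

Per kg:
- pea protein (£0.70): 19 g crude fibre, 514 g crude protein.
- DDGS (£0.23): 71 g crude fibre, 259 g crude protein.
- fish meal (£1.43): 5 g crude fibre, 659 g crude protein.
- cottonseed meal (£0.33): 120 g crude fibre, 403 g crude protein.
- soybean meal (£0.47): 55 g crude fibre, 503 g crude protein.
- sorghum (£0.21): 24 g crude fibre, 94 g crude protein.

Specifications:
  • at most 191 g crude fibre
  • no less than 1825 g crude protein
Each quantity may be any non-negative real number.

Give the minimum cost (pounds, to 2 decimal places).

This is a linear program. Let x1 = kg of pea protein, x2 = kg of DDGS, x3 = kg of fish meal, x4 = kg of cottonseed meal, x5 = kg of soybean meal, x6 = kg of sorghum.
Minimize 0.7x1 + 0.23x2 + 1.43x3 + 0.33x4 + 0.47x5 + 0.21x6 subject to:
  19x1 + 71x2 + 5x3 + 120x4 + 55x5 + 24x6 ≤ 191   (crude fibre)
  514x1 + 259x2 + 659x3 + 403x4 + 503x5 + 94x6 ≥ 1825   (crude protein)
  x1, x2, x3, x4, x5, x6 ≥ 0.
At the optimum only pea protein, soybean meal are positive (DDGS, fish meal, cottonseed meal, sorghum = 0). There the crude fibre and crude protein constraints are tight.
That vertex is x1 = 0.2299, x5 = 3.393.
Hence cost = 0.7·0.2299 + 0.47·3.393 = £1.7556.

£1.76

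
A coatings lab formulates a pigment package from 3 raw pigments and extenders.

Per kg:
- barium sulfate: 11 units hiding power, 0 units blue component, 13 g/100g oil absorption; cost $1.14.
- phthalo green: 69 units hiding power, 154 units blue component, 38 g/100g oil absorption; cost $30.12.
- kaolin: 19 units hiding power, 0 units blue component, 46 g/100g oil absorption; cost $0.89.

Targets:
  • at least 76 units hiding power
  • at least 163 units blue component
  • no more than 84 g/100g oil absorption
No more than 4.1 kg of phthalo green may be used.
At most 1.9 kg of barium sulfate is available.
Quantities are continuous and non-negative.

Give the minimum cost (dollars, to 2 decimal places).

$32.02

Let x1 = kg of barium sulfate, x2 = kg of phthalo green, x3 = kg of kaolin.
Minimize 1.14x1 + 30.12x2 + 0.89x3 s.t.:
  11x1 + 69x2 + 19x3 ≥ 76   (hiding power)
  154x2 ≥ 163   (blue component)
  13x1 + 38x2 + 46x3 ≤ 84   (oil absorption)
  x2 ≤ 4.1
  x1 ≤ 1.9
  x1, x2, x3 ≥ 0.
At the optimum only phthalo green, kaolin are positive (barium sulfate = 0). There the hiding power and blue component constraints are tight.
Solving gives x2 = 1.0584, x3 = 0.15619.
Cost = 30.12·1.0584 + 0.89·0.15619 = 32.0180.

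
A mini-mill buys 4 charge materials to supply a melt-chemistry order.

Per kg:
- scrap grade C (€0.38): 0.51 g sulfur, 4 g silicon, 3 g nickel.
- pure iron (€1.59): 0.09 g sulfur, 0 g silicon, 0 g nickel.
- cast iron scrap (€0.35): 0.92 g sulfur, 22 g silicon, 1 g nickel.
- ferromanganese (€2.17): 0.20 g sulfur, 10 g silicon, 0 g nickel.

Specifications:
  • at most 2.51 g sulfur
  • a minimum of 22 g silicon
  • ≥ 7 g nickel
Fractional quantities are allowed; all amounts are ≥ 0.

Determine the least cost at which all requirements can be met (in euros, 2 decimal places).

Let x1 = kg of scrap grade C, x2 = kg of pure iron, x3 = kg of cast iron scrap, x4 = kg of ferromanganese.
min 0.38x1 + 1.59x2 + 0.35x3 + 2.17x4 subject to:
  0.51x1 + 0.09x2 + 0.92x3 + 0.2x4 ≤ 2.51   (sulfur)
  4x1 + 22x3 + 10x4 ≥ 22   (silicon)
  3x1 + 1x3 ≥ 7   (nickel)
  x1, x2, x3, x4 ≥ 0.
The minimum-cost mix takes nothing from pure iron, ferromanganese — only scrap grade C, cast iron scrap. There the silicon and nickel constraints are tight.
Optimal quantities: scrap grade C = 2.129 kg, cast iron scrap = 0.6129 kg.
Hence cost = 0.38·2.129 + 0.35·0.6129 = €1.0235.

€1.02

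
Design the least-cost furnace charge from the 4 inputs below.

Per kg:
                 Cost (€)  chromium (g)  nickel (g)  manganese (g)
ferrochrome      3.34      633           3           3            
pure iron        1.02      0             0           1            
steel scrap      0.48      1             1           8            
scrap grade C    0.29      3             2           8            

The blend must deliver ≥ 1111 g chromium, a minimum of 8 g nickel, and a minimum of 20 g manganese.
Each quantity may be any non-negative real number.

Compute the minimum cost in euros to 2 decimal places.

This is a linear program. Let x1 = kg of ferrochrome, x2 = kg of pure iron, x3 = kg of steel scrap, x4 = kg of scrap grade C.
Minimize 3.34x1 + 1.02x2 + 0.48x3 + 0.29x4 with:
  633x1 + 1x3 + 3x4 ≥ 1111   (chromium)
  3x1 + 1x3 + 2x4 ≥ 8   (nickel)
  3x1 + 1x2 + 8x3 + 8x4 ≥ 20   (manganese)
  x1, x2, x3, x4 ≥ 0.
The cheapest feasible vertex uses only ferrochrome, scrap grade C; pure iron, steel scrap are not used. There the chromium and manganese constraints are tight.
Solving gives x1 = 1.746, x4 = 1.845.
Total cost: 3.34·1.746 + 0.29·1.845 = 6.3667.

€6.37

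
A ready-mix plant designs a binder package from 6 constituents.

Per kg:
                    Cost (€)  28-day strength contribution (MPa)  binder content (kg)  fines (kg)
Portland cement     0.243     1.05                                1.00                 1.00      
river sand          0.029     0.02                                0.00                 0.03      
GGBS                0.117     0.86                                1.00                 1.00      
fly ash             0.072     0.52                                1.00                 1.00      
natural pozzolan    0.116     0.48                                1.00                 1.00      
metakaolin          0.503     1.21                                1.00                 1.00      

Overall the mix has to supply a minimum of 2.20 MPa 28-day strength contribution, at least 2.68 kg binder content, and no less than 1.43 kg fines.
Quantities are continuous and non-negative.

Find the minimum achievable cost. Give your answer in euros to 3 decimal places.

€0.300

Treat it as an LP. Let x1 = kg of Portland cement, x2 = kg of river sand, x3 = kg of GGBS, x4 = kg of fly ash, x5 = kg of natural pozzolan, x6 = kg of metakaolin.
min 0.243x1 + 0.029x2 + 0.117x3 + 0.072x4 + 0.116x5 + 0.503x6 s.t.:
  1.05x1 + 0.02x2 + 0.86x3 + 0.52x4 + 0.48x5 + 1.21x6 ≥ 2.2   (28-day strength contribution)
  1x1 + 1x3 + 1x4 + 1x5 + 1x6 ≥ 2.68   (binder content)
  1x1 + 0.03x2 + 1x3 + 1x4 + 1x5 + 1x6 ≥ 1.43   (fines)
  x1, x2, x3, x4, x5, x6 ≥ 0.
The cheapest feasible vertex uses only GGBS, fly ash; Portland cement, river sand, natural pozzolan, metakaolin are not used. The 28-day strength contribution and binder content requirements are met with equality.
So GGBS = 2.372 kg, fly ash = 0.3082 kg.
Cost = 0.117·2.372 + 0.072·0.3082 = 0.29971.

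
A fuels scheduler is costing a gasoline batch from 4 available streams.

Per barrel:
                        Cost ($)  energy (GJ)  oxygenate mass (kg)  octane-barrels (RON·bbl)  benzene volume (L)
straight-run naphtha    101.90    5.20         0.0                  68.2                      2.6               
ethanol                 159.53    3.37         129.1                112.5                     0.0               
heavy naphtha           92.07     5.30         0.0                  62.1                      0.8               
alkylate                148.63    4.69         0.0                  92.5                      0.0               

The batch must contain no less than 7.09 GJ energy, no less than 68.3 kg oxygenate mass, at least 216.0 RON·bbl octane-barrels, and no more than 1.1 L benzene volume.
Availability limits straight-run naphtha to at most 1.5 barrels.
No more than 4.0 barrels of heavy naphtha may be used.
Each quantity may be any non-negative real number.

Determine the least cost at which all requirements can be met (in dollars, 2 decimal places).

Let x1 = barrels of straight-run naphtha, x2 = barrels of ethanol, x3 = barrels of heavy naphtha, x4 = barrels of alkylate.
Minimise 101.9x1 + 159.53x2 + 92.07x3 + 148.63x4 s.t.:
  5.2x1 + 3.37x2 + 5.3x3 + 4.69x4 ≥ 7.09   (energy)
  129.1x2 ≥ 68.3   (oxygenate mass)
  68.2x1 + 112.5x2 + 62.1x3 + 92.5x4 ≥ 216   (octane-barrels)
  2.6x1 + 0.8x3 ≤ 1.1   (benzene volume)
  x1 ≤ 1.5
  x3 ≤ 4
  x1, x2, x3, x4 ≥ 0.
The cheapest feasible vertex uses only ethanol, heavy naphtha; straight-run naphtha, alkylate are not used. Binding constraints: energy and octane-barrels.
Solving gives x2 = 1.8206, x3 = 0.18013.
Hence cost = 159.53·1.8206 + 92.07·0.18013 = $307.0249.

$307.02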